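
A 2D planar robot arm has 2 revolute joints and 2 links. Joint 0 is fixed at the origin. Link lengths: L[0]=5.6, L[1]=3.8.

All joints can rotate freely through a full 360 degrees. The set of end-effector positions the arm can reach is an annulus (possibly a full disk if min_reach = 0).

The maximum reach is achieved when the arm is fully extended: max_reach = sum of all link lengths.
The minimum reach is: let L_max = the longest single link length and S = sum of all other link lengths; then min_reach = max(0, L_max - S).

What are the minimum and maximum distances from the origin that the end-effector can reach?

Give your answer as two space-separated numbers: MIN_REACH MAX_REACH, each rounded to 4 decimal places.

Link lengths: [5.6, 3.8]
max_reach = 5.6 + 3.8 = 9.4
L_max = max([5.6, 3.8]) = 5.6
S (sum of others) = 9.4 - 5.6 = 3.8
min_reach = max(0, 5.6 - 3.8) = max(0, 1.8) = 1.8

Answer: 1.8000 9.4000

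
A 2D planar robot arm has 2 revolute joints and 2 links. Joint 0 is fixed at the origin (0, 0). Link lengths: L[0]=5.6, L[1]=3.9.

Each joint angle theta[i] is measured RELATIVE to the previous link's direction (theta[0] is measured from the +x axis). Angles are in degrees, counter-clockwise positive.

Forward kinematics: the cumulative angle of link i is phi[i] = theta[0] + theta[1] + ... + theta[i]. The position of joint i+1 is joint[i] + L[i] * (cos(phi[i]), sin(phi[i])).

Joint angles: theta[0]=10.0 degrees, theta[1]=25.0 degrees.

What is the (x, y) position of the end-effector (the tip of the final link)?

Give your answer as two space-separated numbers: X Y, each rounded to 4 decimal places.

Answer: 8.7096 3.2094

Derivation:
joint[0] = (0.0000, 0.0000)  (base)
link 0: phi[0] = 10 = 10 deg
  cos(10 deg) = 0.9848, sin(10 deg) = 0.1736
  joint[1] = (0.0000, 0.0000) + 5.6 * (0.9848, 0.1736) = (0.0000 + 5.5149, 0.0000 + 0.9724) = (5.5149, 0.9724)
link 1: phi[1] = 10 + 25 = 35 deg
  cos(35 deg) = 0.8192, sin(35 deg) = 0.5736
  joint[2] = (5.5149, 0.9724) + 3.9 * (0.8192, 0.5736) = (5.5149 + 3.1947, 0.9724 + 2.2369) = (8.7096, 3.2094)
End effector: (8.7096, 3.2094)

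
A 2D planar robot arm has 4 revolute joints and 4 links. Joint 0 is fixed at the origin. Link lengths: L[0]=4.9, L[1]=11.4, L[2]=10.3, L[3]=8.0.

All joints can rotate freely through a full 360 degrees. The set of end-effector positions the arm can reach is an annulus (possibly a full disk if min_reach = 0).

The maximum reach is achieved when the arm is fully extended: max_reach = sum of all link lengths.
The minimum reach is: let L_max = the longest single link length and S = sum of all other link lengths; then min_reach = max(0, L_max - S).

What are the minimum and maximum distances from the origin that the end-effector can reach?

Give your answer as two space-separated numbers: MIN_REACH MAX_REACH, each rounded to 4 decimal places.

Answer: 0.0000 34.6000

Derivation:
Link lengths: [4.9, 11.4, 10.3, 8.0]
max_reach = 4.9 + 11.4 + 10.3 + 8 = 34.6
L_max = max([4.9, 11.4, 10.3, 8.0]) = 11.4
S (sum of others) = 34.6 - 11.4 = 23.2
min_reach = max(0, 11.4 - 23.2) = max(0, -11.8) = 0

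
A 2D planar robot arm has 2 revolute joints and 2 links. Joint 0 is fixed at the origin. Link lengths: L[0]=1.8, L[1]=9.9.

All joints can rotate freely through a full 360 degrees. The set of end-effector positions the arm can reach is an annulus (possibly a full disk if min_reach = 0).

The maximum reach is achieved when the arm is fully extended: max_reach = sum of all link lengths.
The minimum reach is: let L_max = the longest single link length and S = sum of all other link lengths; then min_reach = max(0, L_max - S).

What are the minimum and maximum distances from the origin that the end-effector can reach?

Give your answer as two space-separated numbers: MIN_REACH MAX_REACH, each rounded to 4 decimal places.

Answer: 8.1000 11.7000

Derivation:
Link lengths: [1.8, 9.9]
max_reach = 1.8 + 9.9 = 11.7
L_max = max([1.8, 9.9]) = 9.9
S (sum of others) = 11.7 - 9.9 = 1.8
min_reach = max(0, 9.9 - 1.8) = max(0, 8.1) = 8.1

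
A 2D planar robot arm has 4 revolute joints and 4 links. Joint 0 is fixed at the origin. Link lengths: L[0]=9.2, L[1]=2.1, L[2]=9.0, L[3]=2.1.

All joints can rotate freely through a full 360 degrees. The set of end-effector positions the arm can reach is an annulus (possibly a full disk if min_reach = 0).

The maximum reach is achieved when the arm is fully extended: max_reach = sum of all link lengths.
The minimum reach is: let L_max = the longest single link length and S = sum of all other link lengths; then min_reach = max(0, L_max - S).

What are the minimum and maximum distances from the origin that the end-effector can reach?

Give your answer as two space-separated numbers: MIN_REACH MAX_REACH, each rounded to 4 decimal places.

Answer: 0.0000 22.4000

Derivation:
Link lengths: [9.2, 2.1, 9.0, 2.1]
max_reach = 9.2 + 2.1 + 9 + 2.1 = 22.4
L_max = max([9.2, 2.1, 9.0, 2.1]) = 9.2
S (sum of others) = 22.4 - 9.2 = 13.2
min_reach = max(0, 9.2 - 13.2) = max(0, -4) = 0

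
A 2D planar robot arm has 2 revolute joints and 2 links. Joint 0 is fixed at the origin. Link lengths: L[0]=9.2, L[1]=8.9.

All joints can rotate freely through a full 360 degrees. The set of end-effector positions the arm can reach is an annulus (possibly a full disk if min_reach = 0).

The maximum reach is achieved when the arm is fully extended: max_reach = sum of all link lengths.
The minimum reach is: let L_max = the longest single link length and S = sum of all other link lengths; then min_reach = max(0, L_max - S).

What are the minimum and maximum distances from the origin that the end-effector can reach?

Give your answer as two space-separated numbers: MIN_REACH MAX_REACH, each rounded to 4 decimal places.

Answer: 0.3000 18.1000

Derivation:
Link lengths: [9.2, 8.9]
max_reach = 9.2 + 8.9 = 18.1
L_max = max([9.2, 8.9]) = 9.2
S (sum of others) = 18.1 - 9.2 = 8.9
min_reach = max(0, 9.2 - 8.9) = max(0, 0.3) = 0.3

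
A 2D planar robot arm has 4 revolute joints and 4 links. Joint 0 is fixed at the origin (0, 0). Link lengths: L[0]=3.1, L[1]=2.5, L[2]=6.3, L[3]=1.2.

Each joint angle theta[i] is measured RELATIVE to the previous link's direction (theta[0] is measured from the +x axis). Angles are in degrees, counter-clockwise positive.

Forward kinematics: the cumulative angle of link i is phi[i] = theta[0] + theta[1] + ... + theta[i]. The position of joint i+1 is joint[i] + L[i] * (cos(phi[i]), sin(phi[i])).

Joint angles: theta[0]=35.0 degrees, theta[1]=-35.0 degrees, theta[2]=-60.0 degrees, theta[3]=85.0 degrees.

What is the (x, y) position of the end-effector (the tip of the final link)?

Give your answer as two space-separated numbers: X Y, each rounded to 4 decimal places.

Answer: 9.2769 -3.1707

Derivation:
joint[0] = (0.0000, 0.0000)  (base)
link 0: phi[0] = 35 = 35 deg
  cos(35 deg) = 0.8192, sin(35 deg) = 0.5736
  joint[1] = (0.0000, 0.0000) + 3.1 * (0.8192, 0.5736) = (0.0000 + 2.5394, 0.0000 + 1.7781) = (2.5394, 1.7781)
link 1: phi[1] = 35 + -35 = 0 deg
  cos(0 deg) = 1.0000, sin(0 deg) = 0.0000
  joint[2] = (2.5394, 1.7781) + 2.5 * (1.0000, 0.0000) = (2.5394 + 2.5000, 1.7781 + 0.0000) = (5.0394, 1.7781)
link 2: phi[2] = 35 + -35 + -60 = -60 deg
  cos(-60 deg) = 0.5000, sin(-60 deg) = -0.8660
  joint[3] = (5.0394, 1.7781) + 6.3 * (0.5000, -0.8660) = (5.0394 + 3.1500, 1.7781 + -5.4560) = (8.1894, -3.6779)
link 3: phi[3] = 35 + -35 + -60 + 85 = 25 deg
  cos(25 deg) = 0.9063, sin(25 deg) = 0.4226
  joint[4] = (8.1894, -3.6779) + 1.2 * (0.9063, 0.4226) = (8.1894 + 1.0876, -3.6779 + 0.5071) = (9.2769, -3.1707)
End effector: (9.2769, -3.1707)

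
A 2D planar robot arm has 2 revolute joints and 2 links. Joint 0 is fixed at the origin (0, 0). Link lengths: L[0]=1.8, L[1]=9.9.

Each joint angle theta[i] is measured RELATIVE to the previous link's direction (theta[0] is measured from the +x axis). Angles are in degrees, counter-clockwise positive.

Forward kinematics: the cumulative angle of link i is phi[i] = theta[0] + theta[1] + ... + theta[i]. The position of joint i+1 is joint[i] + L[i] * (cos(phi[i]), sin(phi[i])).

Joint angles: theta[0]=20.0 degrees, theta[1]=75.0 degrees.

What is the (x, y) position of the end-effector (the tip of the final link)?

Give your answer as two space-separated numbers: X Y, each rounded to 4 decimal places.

Answer: 0.8286 10.4780

Derivation:
joint[0] = (0.0000, 0.0000)  (base)
link 0: phi[0] = 20 = 20 deg
  cos(20 deg) = 0.9397, sin(20 deg) = 0.3420
  joint[1] = (0.0000, 0.0000) + 1.8 * (0.9397, 0.3420) = (0.0000 + 1.6914, 0.0000 + 0.6156) = (1.6914, 0.6156)
link 1: phi[1] = 20 + 75 = 95 deg
  cos(95 deg) = -0.0872, sin(95 deg) = 0.9962
  joint[2] = (1.6914, 0.6156) + 9.9 * (-0.0872, 0.9962) = (1.6914 + -0.8628, 0.6156 + 9.8623) = (0.8286, 10.4780)
End effector: (0.8286, 10.4780)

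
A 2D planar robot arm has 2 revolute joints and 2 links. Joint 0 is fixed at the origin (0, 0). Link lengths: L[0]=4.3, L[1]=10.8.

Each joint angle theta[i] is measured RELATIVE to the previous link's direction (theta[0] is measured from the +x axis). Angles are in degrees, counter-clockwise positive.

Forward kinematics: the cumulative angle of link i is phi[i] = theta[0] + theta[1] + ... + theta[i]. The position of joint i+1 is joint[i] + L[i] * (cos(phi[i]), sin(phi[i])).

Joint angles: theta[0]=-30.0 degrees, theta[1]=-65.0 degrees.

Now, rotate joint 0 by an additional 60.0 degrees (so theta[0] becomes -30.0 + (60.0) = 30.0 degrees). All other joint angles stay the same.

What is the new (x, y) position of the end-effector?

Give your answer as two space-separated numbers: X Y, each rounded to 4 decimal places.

joint[0] = (0.0000, 0.0000)  (base)
link 0: phi[0] = 30 = 30 deg
  cos(30 deg) = 0.8660, sin(30 deg) = 0.5000
  joint[1] = (0.0000, 0.0000) + 4.3 * (0.8660, 0.5000) = (0.0000 + 3.7239, 0.0000 + 2.1500) = (3.7239, 2.1500)
link 1: phi[1] = 30 + -65 = -35 deg
  cos(-35 deg) = 0.8192, sin(-35 deg) = -0.5736
  joint[2] = (3.7239, 2.1500) + 10.8 * (0.8192, -0.5736) = (3.7239 + 8.8468, 2.1500 + -6.1946) = (12.5708, -4.0446)
End effector: (12.5708, -4.0446)

Answer: 12.5708 -4.0446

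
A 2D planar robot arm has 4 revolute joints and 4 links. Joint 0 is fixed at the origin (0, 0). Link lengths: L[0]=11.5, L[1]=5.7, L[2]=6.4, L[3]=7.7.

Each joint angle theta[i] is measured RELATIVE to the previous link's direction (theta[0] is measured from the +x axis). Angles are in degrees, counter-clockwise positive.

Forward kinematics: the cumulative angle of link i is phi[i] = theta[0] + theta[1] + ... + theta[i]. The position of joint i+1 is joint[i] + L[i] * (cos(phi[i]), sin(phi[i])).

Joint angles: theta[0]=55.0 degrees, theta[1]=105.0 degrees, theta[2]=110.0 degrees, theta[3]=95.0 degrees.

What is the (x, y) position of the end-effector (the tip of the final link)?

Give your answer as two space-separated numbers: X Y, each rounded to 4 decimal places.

joint[0] = (0.0000, 0.0000)  (base)
link 0: phi[0] = 55 = 55 deg
  cos(55 deg) = 0.5736, sin(55 deg) = 0.8192
  joint[1] = (0.0000, 0.0000) + 11.5 * (0.5736, 0.8192) = (0.0000 + 6.5961, 0.0000 + 9.4202) = (6.5961, 9.4202)
link 1: phi[1] = 55 + 105 = 160 deg
  cos(160 deg) = -0.9397, sin(160 deg) = 0.3420
  joint[2] = (6.5961, 9.4202) + 5.7 * (-0.9397, 0.3420) = (6.5961 + -5.3562, 9.4202 + 1.9495) = (1.2399, 11.3698)
link 2: phi[2] = 55 + 105 + 110 = 270 deg
  cos(270 deg) = -0.0000, sin(270 deg) = -1.0000
  joint[3] = (1.2399, 11.3698) + 6.4 * (-0.0000, -1.0000) = (1.2399 + -0.0000, 11.3698 + -6.4000) = (1.2399, 4.9698)
link 3: phi[3] = 55 + 105 + 110 + 95 = 365 deg
  cos(365 deg) = 0.9962, sin(365 deg) = 0.0872
  joint[4] = (1.2399, 4.9698) + 7.7 * (0.9962, 0.0872) = (1.2399 + 7.6707, 4.9698 + 0.6711) = (8.9106, 5.6409)
End effector: (8.9106, 5.6409)

Answer: 8.9106 5.6409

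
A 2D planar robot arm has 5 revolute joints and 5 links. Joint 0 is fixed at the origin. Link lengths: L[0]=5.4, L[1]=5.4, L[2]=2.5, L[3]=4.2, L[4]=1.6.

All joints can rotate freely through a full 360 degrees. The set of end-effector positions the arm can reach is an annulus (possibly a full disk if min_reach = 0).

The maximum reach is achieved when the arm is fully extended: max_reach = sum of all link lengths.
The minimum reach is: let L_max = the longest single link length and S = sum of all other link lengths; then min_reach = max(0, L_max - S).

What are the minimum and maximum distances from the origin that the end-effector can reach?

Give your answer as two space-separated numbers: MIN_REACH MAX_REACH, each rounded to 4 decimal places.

Answer: 0.0000 19.1000

Derivation:
Link lengths: [5.4, 5.4, 2.5, 4.2, 1.6]
max_reach = 5.4 + 5.4 + 2.5 + 4.2 + 1.6 = 19.1
L_max = max([5.4, 5.4, 2.5, 4.2, 1.6]) = 5.4
S (sum of others) = 19.1 - 5.4 = 13.7
min_reach = max(0, 5.4 - 13.7) = max(0, -8.3) = 0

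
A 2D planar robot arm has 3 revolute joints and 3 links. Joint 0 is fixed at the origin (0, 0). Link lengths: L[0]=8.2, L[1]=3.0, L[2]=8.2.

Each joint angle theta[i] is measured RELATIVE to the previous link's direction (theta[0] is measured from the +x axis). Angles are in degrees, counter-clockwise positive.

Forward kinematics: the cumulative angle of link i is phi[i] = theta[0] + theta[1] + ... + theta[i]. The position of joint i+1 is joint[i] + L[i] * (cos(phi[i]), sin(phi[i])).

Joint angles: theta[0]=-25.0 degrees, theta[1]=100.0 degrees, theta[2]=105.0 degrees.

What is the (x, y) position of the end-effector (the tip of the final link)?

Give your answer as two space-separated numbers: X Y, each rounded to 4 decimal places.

joint[0] = (0.0000, 0.0000)  (base)
link 0: phi[0] = -25 = -25 deg
  cos(-25 deg) = 0.9063, sin(-25 deg) = -0.4226
  joint[1] = (0.0000, 0.0000) + 8.2 * (0.9063, -0.4226) = (0.0000 + 7.4317, 0.0000 + -3.4655) = (7.4317, -3.4655)
link 1: phi[1] = -25 + 100 = 75 deg
  cos(75 deg) = 0.2588, sin(75 deg) = 0.9659
  joint[2] = (7.4317, -3.4655) + 3 * (0.2588, 0.9659) = (7.4317 + 0.7765, -3.4655 + 2.8978) = (8.2082, -0.5677)
link 2: phi[2] = -25 + 100 + 105 = 180 deg
  cos(180 deg) = -1.0000, sin(180 deg) = 0.0000
  joint[3] = (8.2082, -0.5677) + 8.2 * (-1.0000, 0.0000) = (8.2082 + -8.2000, -0.5677 + 0.0000) = (0.0082, -0.5677)
End effector: (0.0082, -0.5677)

Answer: 0.0082 -0.5677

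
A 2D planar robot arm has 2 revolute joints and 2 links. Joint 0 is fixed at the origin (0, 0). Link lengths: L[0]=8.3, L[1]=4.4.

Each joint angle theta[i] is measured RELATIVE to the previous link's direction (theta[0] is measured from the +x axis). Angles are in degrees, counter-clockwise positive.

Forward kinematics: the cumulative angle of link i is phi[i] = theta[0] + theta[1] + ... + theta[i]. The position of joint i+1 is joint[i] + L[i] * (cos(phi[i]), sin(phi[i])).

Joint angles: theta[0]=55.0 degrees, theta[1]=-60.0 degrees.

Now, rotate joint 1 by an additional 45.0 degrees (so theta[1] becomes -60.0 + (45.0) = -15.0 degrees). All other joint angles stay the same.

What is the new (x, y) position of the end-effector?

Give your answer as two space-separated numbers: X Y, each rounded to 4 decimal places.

joint[0] = (0.0000, 0.0000)  (base)
link 0: phi[0] = 55 = 55 deg
  cos(55 deg) = 0.5736, sin(55 deg) = 0.8192
  joint[1] = (0.0000, 0.0000) + 8.3 * (0.5736, 0.8192) = (0.0000 + 4.7607, 0.0000 + 6.7990) = (4.7607, 6.7990)
link 1: phi[1] = 55 + -15 = 40 deg
  cos(40 deg) = 0.7660, sin(40 deg) = 0.6428
  joint[2] = (4.7607, 6.7990) + 4.4 * (0.7660, 0.6428) = (4.7607 + 3.3706, 6.7990 + 2.8283) = (8.1313, 9.6272)
End effector: (8.1313, 9.6272)

Answer: 8.1313 9.6272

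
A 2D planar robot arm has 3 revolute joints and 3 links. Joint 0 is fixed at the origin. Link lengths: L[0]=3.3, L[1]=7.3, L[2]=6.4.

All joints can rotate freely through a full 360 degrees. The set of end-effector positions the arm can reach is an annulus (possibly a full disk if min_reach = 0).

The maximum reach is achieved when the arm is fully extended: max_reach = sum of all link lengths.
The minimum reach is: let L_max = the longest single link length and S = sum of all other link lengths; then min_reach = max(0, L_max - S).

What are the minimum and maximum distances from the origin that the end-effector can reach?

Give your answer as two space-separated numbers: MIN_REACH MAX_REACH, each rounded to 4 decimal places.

Answer: 0.0000 17.0000

Derivation:
Link lengths: [3.3, 7.3, 6.4]
max_reach = 3.3 + 7.3 + 6.4 = 17
L_max = max([3.3, 7.3, 6.4]) = 7.3
S (sum of others) = 17 - 7.3 = 9.7
min_reach = max(0, 7.3 - 9.7) = max(0, -2.4) = 0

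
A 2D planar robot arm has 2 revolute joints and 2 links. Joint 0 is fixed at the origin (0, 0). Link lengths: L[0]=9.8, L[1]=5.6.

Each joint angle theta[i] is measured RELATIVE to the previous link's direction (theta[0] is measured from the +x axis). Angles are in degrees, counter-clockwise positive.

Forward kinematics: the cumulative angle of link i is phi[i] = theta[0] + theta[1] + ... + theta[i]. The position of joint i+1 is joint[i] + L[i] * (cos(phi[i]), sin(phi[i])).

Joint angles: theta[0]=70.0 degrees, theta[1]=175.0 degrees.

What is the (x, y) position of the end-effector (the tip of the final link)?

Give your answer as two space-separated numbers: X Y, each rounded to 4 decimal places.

Answer: 0.9851 4.1337

Derivation:
joint[0] = (0.0000, 0.0000)  (base)
link 0: phi[0] = 70 = 70 deg
  cos(70 deg) = 0.3420, sin(70 deg) = 0.9397
  joint[1] = (0.0000, 0.0000) + 9.8 * (0.3420, 0.9397) = (0.0000 + 3.3518, 0.0000 + 9.2090) = (3.3518, 9.2090)
link 1: phi[1] = 70 + 175 = 245 deg
  cos(245 deg) = -0.4226, sin(245 deg) = -0.9063
  joint[2] = (3.3518, 9.2090) + 5.6 * (-0.4226, -0.9063) = (3.3518 + -2.3667, 9.2090 + -5.0753) = (0.9851, 4.1337)
End effector: (0.9851, 4.1337)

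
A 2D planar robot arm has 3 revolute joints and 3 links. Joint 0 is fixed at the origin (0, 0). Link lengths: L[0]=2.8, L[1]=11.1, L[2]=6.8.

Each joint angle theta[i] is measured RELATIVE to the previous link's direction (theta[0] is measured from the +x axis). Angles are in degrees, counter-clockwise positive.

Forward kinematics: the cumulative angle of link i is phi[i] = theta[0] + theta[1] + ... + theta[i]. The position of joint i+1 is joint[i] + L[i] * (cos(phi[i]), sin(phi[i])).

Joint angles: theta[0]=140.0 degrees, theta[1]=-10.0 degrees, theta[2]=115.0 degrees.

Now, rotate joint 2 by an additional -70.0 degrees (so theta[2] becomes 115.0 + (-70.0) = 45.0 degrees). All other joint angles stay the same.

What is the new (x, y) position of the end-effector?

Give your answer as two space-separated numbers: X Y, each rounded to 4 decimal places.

Answer: -16.0540 10.8956

Derivation:
joint[0] = (0.0000, 0.0000)  (base)
link 0: phi[0] = 140 = 140 deg
  cos(140 deg) = -0.7660, sin(140 deg) = 0.6428
  joint[1] = (0.0000, 0.0000) + 2.8 * (-0.7660, 0.6428) = (0.0000 + -2.1449, 0.0000 + 1.7998) = (-2.1449, 1.7998)
link 1: phi[1] = 140 + -10 = 130 deg
  cos(130 deg) = -0.6428, sin(130 deg) = 0.7660
  joint[2] = (-2.1449, 1.7998) + 11.1 * (-0.6428, 0.7660) = (-2.1449 + -7.1349, 1.7998 + 8.5031) = (-9.2799, 10.3029)
link 2: phi[2] = 140 + -10 + 45 = 175 deg
  cos(175 deg) = -0.9962, sin(175 deg) = 0.0872
  joint[3] = (-9.2799, 10.3029) + 6.8 * (-0.9962, 0.0872) = (-9.2799 + -6.7741, 10.3029 + 0.5927) = (-16.0540, 10.8956)
End effector: (-16.0540, 10.8956)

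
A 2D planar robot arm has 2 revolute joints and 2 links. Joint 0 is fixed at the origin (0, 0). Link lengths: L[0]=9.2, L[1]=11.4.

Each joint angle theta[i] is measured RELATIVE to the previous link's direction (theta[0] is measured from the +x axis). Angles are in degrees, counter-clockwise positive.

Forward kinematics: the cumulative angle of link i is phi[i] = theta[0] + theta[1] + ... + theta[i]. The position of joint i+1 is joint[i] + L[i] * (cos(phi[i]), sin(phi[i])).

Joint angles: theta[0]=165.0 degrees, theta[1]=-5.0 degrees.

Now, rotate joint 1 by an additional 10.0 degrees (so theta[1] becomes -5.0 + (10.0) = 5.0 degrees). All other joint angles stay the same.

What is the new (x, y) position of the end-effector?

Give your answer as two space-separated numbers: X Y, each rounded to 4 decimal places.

Answer: -20.1133 4.3607

Derivation:
joint[0] = (0.0000, 0.0000)  (base)
link 0: phi[0] = 165 = 165 deg
  cos(165 deg) = -0.9659, sin(165 deg) = 0.2588
  joint[1] = (0.0000, 0.0000) + 9.2 * (-0.9659, 0.2588) = (0.0000 + -8.8865, 0.0000 + 2.3811) = (-8.8865, 2.3811)
link 1: phi[1] = 165 + 5 = 170 deg
  cos(170 deg) = -0.9848, sin(170 deg) = 0.1736
  joint[2] = (-8.8865, 2.3811) + 11.4 * (-0.9848, 0.1736) = (-8.8865 + -11.2268, 2.3811 + 1.9796) = (-20.1133, 4.3607)
End effector: (-20.1133, 4.3607)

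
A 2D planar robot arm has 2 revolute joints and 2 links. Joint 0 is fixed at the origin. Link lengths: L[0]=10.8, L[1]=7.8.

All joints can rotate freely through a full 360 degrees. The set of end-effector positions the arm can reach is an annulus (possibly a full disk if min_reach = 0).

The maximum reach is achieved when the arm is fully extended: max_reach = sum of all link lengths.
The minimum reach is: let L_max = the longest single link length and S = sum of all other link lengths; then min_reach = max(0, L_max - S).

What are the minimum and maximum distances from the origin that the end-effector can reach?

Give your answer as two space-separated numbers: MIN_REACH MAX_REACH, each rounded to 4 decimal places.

Link lengths: [10.8, 7.8]
max_reach = 10.8 + 7.8 = 18.6
L_max = max([10.8, 7.8]) = 10.8
S (sum of others) = 18.6 - 10.8 = 7.8
min_reach = max(0, 10.8 - 7.8) = max(0, 3) = 3

Answer: 3.0000 18.6000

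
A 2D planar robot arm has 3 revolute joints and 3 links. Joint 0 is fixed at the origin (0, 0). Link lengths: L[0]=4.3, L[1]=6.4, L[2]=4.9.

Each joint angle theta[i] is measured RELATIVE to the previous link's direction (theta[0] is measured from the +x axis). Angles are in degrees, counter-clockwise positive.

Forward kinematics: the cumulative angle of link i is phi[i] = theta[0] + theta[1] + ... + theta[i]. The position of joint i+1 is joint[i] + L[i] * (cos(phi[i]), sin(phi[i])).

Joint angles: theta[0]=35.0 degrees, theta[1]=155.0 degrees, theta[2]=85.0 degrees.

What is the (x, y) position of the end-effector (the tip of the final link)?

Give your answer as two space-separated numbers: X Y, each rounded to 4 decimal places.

Answer: -2.3534 -3.5263

Derivation:
joint[0] = (0.0000, 0.0000)  (base)
link 0: phi[0] = 35 = 35 deg
  cos(35 deg) = 0.8192, sin(35 deg) = 0.5736
  joint[1] = (0.0000, 0.0000) + 4.3 * (0.8192, 0.5736) = (0.0000 + 3.5224, 0.0000 + 2.4664) = (3.5224, 2.4664)
link 1: phi[1] = 35 + 155 = 190 deg
  cos(190 deg) = -0.9848, sin(190 deg) = -0.1736
  joint[2] = (3.5224, 2.4664) + 6.4 * (-0.9848, -0.1736) = (3.5224 + -6.3028, 2.4664 + -1.1113) = (-2.7804, 1.3550)
link 2: phi[2] = 35 + 155 + 85 = 275 deg
  cos(275 deg) = 0.0872, sin(275 deg) = -0.9962
  joint[3] = (-2.7804, 1.3550) + 4.9 * (0.0872, -0.9962) = (-2.7804 + 0.4271, 1.3550 + -4.8814) = (-2.3534, -3.5263)
End effector: (-2.3534, -3.5263)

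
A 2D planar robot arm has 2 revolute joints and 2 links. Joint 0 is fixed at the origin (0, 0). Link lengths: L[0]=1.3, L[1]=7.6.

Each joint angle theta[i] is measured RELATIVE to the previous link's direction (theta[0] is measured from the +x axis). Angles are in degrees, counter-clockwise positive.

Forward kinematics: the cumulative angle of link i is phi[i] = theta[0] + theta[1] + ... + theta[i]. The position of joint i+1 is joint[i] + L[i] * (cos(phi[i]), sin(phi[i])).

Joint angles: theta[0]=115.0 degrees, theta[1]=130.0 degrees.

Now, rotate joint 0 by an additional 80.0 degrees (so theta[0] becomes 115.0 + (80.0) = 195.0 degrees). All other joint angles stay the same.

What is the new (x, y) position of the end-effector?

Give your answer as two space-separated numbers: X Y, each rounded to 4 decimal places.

joint[0] = (0.0000, 0.0000)  (base)
link 0: phi[0] = 195 = 195 deg
  cos(195 deg) = -0.9659, sin(195 deg) = -0.2588
  joint[1] = (0.0000, 0.0000) + 1.3 * (-0.9659, -0.2588) = (0.0000 + -1.2557, 0.0000 + -0.3365) = (-1.2557, -0.3365)
link 1: phi[1] = 195 + 130 = 325 deg
  cos(325 deg) = 0.8192, sin(325 deg) = -0.5736
  joint[2] = (-1.2557, -0.3365) + 7.6 * (0.8192, -0.5736) = (-1.2557 + 6.2256, -0.3365 + -4.3592) = (4.9699, -4.6956)
End effector: (4.9699, -4.6956)

Answer: 4.9699 -4.6956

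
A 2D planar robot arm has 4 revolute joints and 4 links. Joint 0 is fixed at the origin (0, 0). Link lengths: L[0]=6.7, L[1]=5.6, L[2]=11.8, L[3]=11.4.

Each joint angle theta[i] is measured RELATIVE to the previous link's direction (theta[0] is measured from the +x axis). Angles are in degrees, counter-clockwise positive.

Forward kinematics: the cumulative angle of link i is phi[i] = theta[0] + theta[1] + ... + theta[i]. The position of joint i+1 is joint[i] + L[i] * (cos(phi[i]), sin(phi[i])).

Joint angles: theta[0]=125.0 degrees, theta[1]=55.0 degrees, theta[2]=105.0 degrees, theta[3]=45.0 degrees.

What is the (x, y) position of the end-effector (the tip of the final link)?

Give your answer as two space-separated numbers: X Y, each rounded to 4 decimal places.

joint[0] = (0.0000, 0.0000)  (base)
link 0: phi[0] = 125 = 125 deg
  cos(125 deg) = -0.5736, sin(125 deg) = 0.8192
  joint[1] = (0.0000, 0.0000) + 6.7 * (-0.5736, 0.8192) = (0.0000 + -3.8430, 0.0000 + 5.4883) = (-3.8430, 5.4883)
link 1: phi[1] = 125 + 55 = 180 deg
  cos(180 deg) = -1.0000, sin(180 deg) = 0.0000
  joint[2] = (-3.8430, 5.4883) + 5.6 * (-1.0000, 0.0000) = (-3.8430 + -5.6000, 5.4883 + 0.0000) = (-9.4430, 5.4883)
link 2: phi[2] = 125 + 55 + 105 = 285 deg
  cos(285 deg) = 0.2588, sin(285 deg) = -0.9659
  joint[3] = (-9.4430, 5.4883) + 11.8 * (0.2588, -0.9659) = (-9.4430 + 3.0541, 5.4883 + -11.3979) = (-6.3889, -5.9096)
link 3: phi[3] = 125 + 55 + 105 + 45 = 330 deg
  cos(330 deg) = 0.8660, sin(330 deg) = -0.5000
  joint[4] = (-6.3889, -5.9096) + 11.4 * (0.8660, -0.5000) = (-6.3889 + 9.8727, -5.9096 + -5.7000) = (3.4838, -11.6096)
End effector: (3.4838, -11.6096)

Answer: 3.4838 -11.6096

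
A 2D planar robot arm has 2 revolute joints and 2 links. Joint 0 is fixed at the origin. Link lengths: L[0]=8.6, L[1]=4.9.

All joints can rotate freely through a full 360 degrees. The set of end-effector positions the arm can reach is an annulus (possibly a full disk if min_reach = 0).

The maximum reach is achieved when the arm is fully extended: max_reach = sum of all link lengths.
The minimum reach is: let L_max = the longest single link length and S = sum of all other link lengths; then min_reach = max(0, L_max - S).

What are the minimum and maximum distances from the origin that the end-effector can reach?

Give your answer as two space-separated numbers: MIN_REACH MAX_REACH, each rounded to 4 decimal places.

Link lengths: [8.6, 4.9]
max_reach = 8.6 + 4.9 = 13.5
L_max = max([8.6, 4.9]) = 8.6
S (sum of others) = 13.5 - 8.6 = 4.9
min_reach = max(0, 8.6 - 4.9) = max(0, 3.7) = 3.7

Answer: 3.7000 13.5000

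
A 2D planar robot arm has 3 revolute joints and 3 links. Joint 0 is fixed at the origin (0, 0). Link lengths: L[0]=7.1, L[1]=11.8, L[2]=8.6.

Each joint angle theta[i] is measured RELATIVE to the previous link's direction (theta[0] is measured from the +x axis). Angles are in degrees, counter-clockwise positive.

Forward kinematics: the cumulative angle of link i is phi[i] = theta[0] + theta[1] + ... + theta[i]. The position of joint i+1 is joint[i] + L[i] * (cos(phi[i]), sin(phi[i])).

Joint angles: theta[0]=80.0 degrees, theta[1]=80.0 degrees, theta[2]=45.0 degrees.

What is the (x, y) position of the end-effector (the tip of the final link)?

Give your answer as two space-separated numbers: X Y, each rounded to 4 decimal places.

joint[0] = (0.0000, 0.0000)  (base)
link 0: phi[0] = 80 = 80 deg
  cos(80 deg) = 0.1736, sin(80 deg) = 0.9848
  joint[1] = (0.0000, 0.0000) + 7.1 * (0.1736, 0.9848) = (0.0000 + 1.2329, 0.0000 + 6.9921) = (1.2329, 6.9921)
link 1: phi[1] = 80 + 80 = 160 deg
  cos(160 deg) = -0.9397, sin(160 deg) = 0.3420
  joint[2] = (1.2329, 6.9921) + 11.8 * (-0.9397, 0.3420) = (1.2329 + -11.0884, 6.9921 + 4.0358) = (-9.8555, 11.0280)
link 2: phi[2] = 80 + 80 + 45 = 205 deg
  cos(205 deg) = -0.9063, sin(205 deg) = -0.4226
  joint[3] = (-9.8555, 11.0280) + 8.6 * (-0.9063, -0.4226) = (-9.8555 + -7.7942, 11.0280 + -3.6345) = (-17.6497, 7.3935)
End effector: (-17.6497, 7.3935)

Answer: -17.6497 7.3935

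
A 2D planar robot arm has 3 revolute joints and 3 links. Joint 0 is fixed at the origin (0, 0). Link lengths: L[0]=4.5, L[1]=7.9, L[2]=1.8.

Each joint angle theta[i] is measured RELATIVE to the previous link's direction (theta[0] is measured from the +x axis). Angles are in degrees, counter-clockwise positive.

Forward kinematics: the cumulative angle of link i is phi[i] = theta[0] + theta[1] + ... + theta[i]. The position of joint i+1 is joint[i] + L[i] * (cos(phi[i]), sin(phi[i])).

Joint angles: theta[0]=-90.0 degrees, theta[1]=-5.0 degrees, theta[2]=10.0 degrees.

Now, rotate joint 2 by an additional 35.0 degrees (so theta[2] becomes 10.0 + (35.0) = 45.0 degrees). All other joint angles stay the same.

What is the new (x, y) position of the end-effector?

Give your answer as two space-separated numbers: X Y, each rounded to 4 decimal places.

joint[0] = (0.0000, 0.0000)  (base)
link 0: phi[0] = -90 = -90 deg
  cos(-90 deg) = 0.0000, sin(-90 deg) = -1.0000
  joint[1] = (0.0000, 0.0000) + 4.5 * (0.0000, -1.0000) = (0.0000 + 0.0000, 0.0000 + -4.5000) = (0.0000, -4.5000)
link 1: phi[1] = -90 + -5 = -95 deg
  cos(-95 deg) = -0.0872, sin(-95 deg) = -0.9962
  joint[2] = (0.0000, -4.5000) + 7.9 * (-0.0872, -0.9962) = (0.0000 + -0.6885, -4.5000 + -7.8699) = (-0.6885, -12.3699)
link 2: phi[2] = -90 + -5 + 45 = -50 deg
  cos(-50 deg) = 0.6428, sin(-50 deg) = -0.7660
  joint[3] = (-0.6885, -12.3699) + 1.8 * (0.6428, -0.7660) = (-0.6885 + 1.1570, -12.3699 + -1.3789) = (0.4685, -13.7488)
End effector: (0.4685, -13.7488)

Answer: 0.4685 -13.7488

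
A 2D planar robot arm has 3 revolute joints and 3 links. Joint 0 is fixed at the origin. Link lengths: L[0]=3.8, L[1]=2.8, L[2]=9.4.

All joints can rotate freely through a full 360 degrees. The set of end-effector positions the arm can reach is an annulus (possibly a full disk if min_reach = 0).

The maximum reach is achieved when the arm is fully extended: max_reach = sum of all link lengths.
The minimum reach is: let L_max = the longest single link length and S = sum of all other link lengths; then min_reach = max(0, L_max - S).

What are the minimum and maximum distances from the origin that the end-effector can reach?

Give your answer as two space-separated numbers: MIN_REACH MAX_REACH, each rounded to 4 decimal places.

Answer: 2.8000 16.0000

Derivation:
Link lengths: [3.8, 2.8, 9.4]
max_reach = 3.8 + 2.8 + 9.4 = 16
L_max = max([3.8, 2.8, 9.4]) = 9.4
S (sum of others) = 16 - 9.4 = 6.6
min_reach = max(0, 9.4 - 6.6) = max(0, 2.8) = 2.8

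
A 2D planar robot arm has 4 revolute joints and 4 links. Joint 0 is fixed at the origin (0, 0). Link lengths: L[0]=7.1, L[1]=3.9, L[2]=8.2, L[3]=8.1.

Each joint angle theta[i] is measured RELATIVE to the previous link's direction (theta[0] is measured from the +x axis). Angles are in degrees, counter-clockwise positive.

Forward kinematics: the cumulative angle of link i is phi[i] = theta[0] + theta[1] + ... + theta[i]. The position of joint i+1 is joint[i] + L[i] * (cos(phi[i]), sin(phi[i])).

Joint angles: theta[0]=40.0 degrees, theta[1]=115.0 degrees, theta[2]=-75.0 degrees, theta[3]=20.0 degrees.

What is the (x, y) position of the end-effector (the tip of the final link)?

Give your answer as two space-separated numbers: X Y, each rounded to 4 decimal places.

Answer: 1.9217 22.2644

Derivation:
joint[0] = (0.0000, 0.0000)  (base)
link 0: phi[0] = 40 = 40 deg
  cos(40 deg) = 0.7660, sin(40 deg) = 0.6428
  joint[1] = (0.0000, 0.0000) + 7.1 * (0.7660, 0.6428) = (0.0000 + 5.4389, 0.0000 + 4.5638) = (5.4389, 4.5638)
link 1: phi[1] = 40 + 115 = 155 deg
  cos(155 deg) = -0.9063, sin(155 deg) = 0.4226
  joint[2] = (5.4389, 4.5638) + 3.9 * (-0.9063, 0.4226) = (5.4389 + -3.5346, 4.5638 + 1.6482) = (1.9043, 6.2120)
link 2: phi[2] = 40 + 115 + -75 = 80 deg
  cos(80 deg) = 0.1736, sin(80 deg) = 0.9848
  joint[3] = (1.9043, 6.2120) + 8.2 * (0.1736, 0.9848) = (1.9043 + 1.4239, 6.2120 + 8.0754) = (3.3282, 14.2874)
link 3: phi[3] = 40 + 115 + -75 + 20 = 100 deg
  cos(100 deg) = -0.1736, sin(100 deg) = 0.9848
  joint[4] = (3.3282, 14.2874) + 8.1 * (-0.1736, 0.9848) = (3.3282 + -1.4066, 14.2874 + 7.9769) = (1.9217, 22.2644)
End effector: (1.9217, 22.2644)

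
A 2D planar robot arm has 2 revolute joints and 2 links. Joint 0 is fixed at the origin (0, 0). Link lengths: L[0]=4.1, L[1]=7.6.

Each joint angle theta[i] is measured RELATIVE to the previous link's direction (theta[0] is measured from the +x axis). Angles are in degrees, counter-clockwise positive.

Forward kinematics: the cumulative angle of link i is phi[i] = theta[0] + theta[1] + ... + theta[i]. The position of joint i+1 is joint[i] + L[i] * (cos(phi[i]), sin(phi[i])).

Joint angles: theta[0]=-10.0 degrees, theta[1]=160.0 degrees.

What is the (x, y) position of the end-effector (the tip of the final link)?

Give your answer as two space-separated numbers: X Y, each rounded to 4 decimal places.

Answer: -2.5441 3.0880

Derivation:
joint[0] = (0.0000, 0.0000)  (base)
link 0: phi[0] = -10 = -10 deg
  cos(-10 deg) = 0.9848, sin(-10 deg) = -0.1736
  joint[1] = (0.0000, 0.0000) + 4.1 * (0.9848, -0.1736) = (0.0000 + 4.0377, 0.0000 + -0.7120) = (4.0377, -0.7120)
link 1: phi[1] = -10 + 160 = 150 deg
  cos(150 deg) = -0.8660, sin(150 deg) = 0.5000
  joint[2] = (4.0377, -0.7120) + 7.6 * (-0.8660, 0.5000) = (4.0377 + -6.5818, -0.7120 + 3.8000) = (-2.5441, 3.0880)
End effector: (-2.5441, 3.0880)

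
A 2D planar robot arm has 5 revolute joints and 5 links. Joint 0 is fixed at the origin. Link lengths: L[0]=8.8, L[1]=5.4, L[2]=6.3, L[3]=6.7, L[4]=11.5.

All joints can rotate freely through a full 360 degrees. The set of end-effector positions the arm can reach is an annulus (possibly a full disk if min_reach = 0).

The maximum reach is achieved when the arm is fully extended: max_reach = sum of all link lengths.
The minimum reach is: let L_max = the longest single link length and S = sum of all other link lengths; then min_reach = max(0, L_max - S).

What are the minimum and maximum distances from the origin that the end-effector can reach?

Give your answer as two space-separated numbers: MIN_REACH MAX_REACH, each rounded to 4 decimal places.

Answer: 0.0000 38.7000

Derivation:
Link lengths: [8.8, 5.4, 6.3, 6.7, 11.5]
max_reach = 8.8 + 5.4 + 6.3 + 6.7 + 11.5 = 38.7
L_max = max([8.8, 5.4, 6.3, 6.7, 11.5]) = 11.5
S (sum of others) = 38.7 - 11.5 = 27.2
min_reach = max(0, 11.5 - 27.2) = max(0, -15.7) = 0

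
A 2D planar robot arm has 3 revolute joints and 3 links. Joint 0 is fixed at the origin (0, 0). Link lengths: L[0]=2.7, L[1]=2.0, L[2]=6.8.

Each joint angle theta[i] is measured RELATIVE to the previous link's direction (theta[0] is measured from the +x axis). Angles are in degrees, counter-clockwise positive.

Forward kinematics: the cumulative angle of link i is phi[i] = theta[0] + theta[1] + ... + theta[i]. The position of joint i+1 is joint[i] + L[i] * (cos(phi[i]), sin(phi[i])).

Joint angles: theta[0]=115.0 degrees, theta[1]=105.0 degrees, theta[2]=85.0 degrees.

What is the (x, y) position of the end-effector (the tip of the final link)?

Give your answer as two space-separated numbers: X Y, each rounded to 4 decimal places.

Answer: 1.2272 -4.4088

Derivation:
joint[0] = (0.0000, 0.0000)  (base)
link 0: phi[0] = 115 = 115 deg
  cos(115 deg) = -0.4226, sin(115 deg) = 0.9063
  joint[1] = (0.0000, 0.0000) + 2.7 * (-0.4226, 0.9063) = (0.0000 + -1.1411, 0.0000 + 2.4470) = (-1.1411, 2.4470)
link 1: phi[1] = 115 + 105 = 220 deg
  cos(220 deg) = -0.7660, sin(220 deg) = -0.6428
  joint[2] = (-1.1411, 2.4470) + 2 * (-0.7660, -0.6428) = (-1.1411 + -1.5321, 2.4470 + -1.2856) = (-2.6732, 1.1615)
link 2: phi[2] = 115 + 105 + 85 = 305 deg
  cos(305 deg) = 0.5736, sin(305 deg) = -0.8192
  joint[3] = (-2.6732, 1.1615) + 6.8 * (0.5736, -0.8192) = (-2.6732 + 3.9003, 1.1615 + -5.5702) = (1.2272, -4.4088)
End effector: (1.2272, -4.4088)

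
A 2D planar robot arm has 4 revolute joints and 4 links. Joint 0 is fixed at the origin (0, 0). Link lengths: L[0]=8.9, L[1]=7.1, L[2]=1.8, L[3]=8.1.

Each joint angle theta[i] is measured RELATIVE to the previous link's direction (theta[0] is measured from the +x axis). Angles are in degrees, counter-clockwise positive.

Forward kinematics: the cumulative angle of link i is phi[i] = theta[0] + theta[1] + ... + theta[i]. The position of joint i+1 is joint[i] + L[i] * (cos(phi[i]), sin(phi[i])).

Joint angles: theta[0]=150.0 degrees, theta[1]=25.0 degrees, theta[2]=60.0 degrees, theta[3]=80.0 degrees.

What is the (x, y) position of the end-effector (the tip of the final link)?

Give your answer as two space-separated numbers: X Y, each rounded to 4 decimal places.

Answer: -10.0855 -2.1332

Derivation:
joint[0] = (0.0000, 0.0000)  (base)
link 0: phi[0] = 150 = 150 deg
  cos(150 deg) = -0.8660, sin(150 deg) = 0.5000
  joint[1] = (0.0000, 0.0000) + 8.9 * (-0.8660, 0.5000) = (0.0000 + -7.7076, 0.0000 + 4.4500) = (-7.7076, 4.4500)
link 1: phi[1] = 150 + 25 = 175 deg
  cos(175 deg) = -0.9962, sin(175 deg) = 0.0872
  joint[2] = (-7.7076, 4.4500) + 7.1 * (-0.9962, 0.0872) = (-7.7076 + -7.0730, 4.4500 + 0.6188) = (-14.7806, 5.0688)
link 2: phi[2] = 150 + 25 + 60 = 235 deg
  cos(235 deg) = -0.5736, sin(235 deg) = -0.8192
  joint[3] = (-14.7806, 5.0688) + 1.8 * (-0.5736, -0.8192) = (-14.7806 + -1.0324, 5.0688 + -1.4745) = (-15.8130, 3.5943)
link 3: phi[3] = 150 + 25 + 60 + 80 = 315 deg
  cos(315 deg) = 0.7071, sin(315 deg) = -0.7071
  joint[4] = (-15.8130, 3.5943) + 8.1 * (0.7071, -0.7071) = (-15.8130 + 5.7276, 3.5943 + -5.7276) = (-10.0855, -2.1332)
End effector: (-10.0855, -2.1332)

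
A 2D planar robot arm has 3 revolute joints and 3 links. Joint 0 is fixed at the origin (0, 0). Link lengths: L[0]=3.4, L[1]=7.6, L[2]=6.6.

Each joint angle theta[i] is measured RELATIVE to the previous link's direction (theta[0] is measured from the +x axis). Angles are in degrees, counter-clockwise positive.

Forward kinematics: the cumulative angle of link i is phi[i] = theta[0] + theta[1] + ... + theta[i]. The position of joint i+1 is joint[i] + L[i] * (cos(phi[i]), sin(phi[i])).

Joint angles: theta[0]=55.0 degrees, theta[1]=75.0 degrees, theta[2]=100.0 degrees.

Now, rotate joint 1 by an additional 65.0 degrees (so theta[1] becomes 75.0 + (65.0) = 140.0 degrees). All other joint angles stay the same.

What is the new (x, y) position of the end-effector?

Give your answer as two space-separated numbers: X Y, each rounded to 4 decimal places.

joint[0] = (0.0000, 0.0000)  (base)
link 0: phi[0] = 55 = 55 deg
  cos(55 deg) = 0.5736, sin(55 deg) = 0.8192
  joint[1] = (0.0000, 0.0000) + 3.4 * (0.5736, 0.8192) = (0.0000 + 1.9502, 0.0000 + 2.7851) = (1.9502, 2.7851)
link 1: phi[1] = 55 + 140 = 195 deg
  cos(195 deg) = -0.9659, sin(195 deg) = -0.2588
  joint[2] = (1.9502, 2.7851) + 7.6 * (-0.9659, -0.2588) = (1.9502 + -7.3410, 2.7851 + -1.9670) = (-5.3909, 0.8181)
link 2: phi[2] = 55 + 140 + 100 = 295 deg
  cos(295 deg) = 0.4226, sin(295 deg) = -0.9063
  joint[3] = (-5.3909, 0.8181) + 6.6 * (0.4226, -0.9063) = (-5.3909 + 2.7893, 0.8181 + -5.9816) = (-2.6016, -5.1635)
End effector: (-2.6016, -5.1635)

Answer: -2.6016 -5.1635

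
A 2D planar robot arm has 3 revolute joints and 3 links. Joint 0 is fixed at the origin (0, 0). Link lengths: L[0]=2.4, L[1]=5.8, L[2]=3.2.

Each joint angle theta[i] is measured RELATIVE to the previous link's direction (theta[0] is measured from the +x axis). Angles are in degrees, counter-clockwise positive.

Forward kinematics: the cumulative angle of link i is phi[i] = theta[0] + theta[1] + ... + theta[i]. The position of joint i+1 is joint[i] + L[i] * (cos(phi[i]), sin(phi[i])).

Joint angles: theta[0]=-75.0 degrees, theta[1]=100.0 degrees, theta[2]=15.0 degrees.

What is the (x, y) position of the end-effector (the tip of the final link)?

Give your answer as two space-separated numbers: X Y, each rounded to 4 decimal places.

joint[0] = (0.0000, 0.0000)  (base)
link 0: phi[0] = -75 = -75 deg
  cos(-75 deg) = 0.2588, sin(-75 deg) = -0.9659
  joint[1] = (0.0000, 0.0000) + 2.4 * (0.2588, -0.9659) = (0.0000 + 0.6212, 0.0000 + -2.3182) = (0.6212, -2.3182)
link 1: phi[1] = -75 + 100 = 25 deg
  cos(25 deg) = 0.9063, sin(25 deg) = 0.4226
  joint[2] = (0.6212, -2.3182) + 5.8 * (0.9063, 0.4226) = (0.6212 + 5.2566, -2.3182 + 2.4512) = (5.8778, 0.1330)
link 2: phi[2] = -75 + 100 + 15 = 40 deg
  cos(40 deg) = 0.7660, sin(40 deg) = 0.6428
  joint[3] = (5.8778, 0.1330) + 3.2 * (0.7660, 0.6428) = (5.8778 + 2.4513, 0.1330 + 2.0569) = (8.3291, 2.1899)
End effector: (8.3291, 2.1899)

Answer: 8.3291 2.1899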